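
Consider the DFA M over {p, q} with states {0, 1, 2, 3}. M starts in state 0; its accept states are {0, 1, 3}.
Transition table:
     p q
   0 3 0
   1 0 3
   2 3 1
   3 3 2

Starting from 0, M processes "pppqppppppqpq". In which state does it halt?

2

0 --p--> 3
3 --p--> 3
3 --p--> 3
3 --q--> 2
2 --p--> 3
3 --p--> 3
3 --p--> 3
3 --p--> 3
3 --p--> 3
3 --p--> 3
3 --q--> 2
2 --p--> 3
3 --q--> 2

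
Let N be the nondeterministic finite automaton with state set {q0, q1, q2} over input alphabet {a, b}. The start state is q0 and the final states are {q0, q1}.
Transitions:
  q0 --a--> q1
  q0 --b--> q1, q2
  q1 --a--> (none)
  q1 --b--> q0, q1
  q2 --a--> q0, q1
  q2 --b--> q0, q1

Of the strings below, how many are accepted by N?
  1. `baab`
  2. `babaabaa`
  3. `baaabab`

`baab`: accepted
`babaabaa`: rejected
`baaabab`: rejected

1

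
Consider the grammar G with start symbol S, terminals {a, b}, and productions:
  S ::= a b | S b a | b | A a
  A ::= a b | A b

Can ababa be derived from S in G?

S ⇒ Sba ⇒ Aaba ⇒ ababa

yes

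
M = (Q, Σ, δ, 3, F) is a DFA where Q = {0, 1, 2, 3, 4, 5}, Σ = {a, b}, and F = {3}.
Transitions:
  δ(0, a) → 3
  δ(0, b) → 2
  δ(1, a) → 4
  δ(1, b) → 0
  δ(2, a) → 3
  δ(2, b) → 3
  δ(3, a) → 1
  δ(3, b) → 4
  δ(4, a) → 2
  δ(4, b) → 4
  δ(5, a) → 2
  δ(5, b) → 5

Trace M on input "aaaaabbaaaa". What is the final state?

3 --a--> 1
1 --a--> 4
4 --a--> 2
2 --a--> 3
3 --a--> 1
1 --b--> 0
0 --b--> 2
2 --a--> 3
3 --a--> 1
1 --a--> 4
4 --a--> 2

2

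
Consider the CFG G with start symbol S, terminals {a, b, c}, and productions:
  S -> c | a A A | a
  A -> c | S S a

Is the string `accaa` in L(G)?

yes

S ⇒ aAA ⇒ acA ⇒ acSSa ⇒ accSa ⇒ accaa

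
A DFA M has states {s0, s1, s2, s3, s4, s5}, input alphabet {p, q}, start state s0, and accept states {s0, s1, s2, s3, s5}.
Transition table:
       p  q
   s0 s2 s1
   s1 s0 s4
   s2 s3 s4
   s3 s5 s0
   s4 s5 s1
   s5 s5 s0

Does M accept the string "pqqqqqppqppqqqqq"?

rejected

s0 --p--> s2
s2 --q--> s4
s4 --q--> s1
s1 --q--> s4
s4 --q--> s1
s1 --q--> s4
s4 --p--> s5
s5 --p--> s5
s5 --q--> s0
s0 --p--> s2
s2 --p--> s3
s3 --q--> s0
s0 --q--> s1
s1 --q--> s4
s4 --q--> s1
s1 --q--> s4
End in state s4, which is not an accepting state.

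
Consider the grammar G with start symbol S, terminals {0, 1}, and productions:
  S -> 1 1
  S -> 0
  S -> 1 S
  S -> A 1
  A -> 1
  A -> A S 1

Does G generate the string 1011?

yes

S ⇒ A1 ⇒ AS11 ⇒ 1S11 ⇒ 1011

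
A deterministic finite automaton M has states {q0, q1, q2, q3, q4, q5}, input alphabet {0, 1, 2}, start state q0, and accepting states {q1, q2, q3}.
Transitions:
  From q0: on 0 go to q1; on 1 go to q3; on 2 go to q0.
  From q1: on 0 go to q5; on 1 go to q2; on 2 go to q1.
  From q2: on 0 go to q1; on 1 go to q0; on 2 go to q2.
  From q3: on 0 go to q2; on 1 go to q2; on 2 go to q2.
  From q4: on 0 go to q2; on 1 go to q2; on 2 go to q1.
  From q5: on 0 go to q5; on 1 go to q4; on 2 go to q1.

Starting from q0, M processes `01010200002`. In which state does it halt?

q0 --0--> q1
q1 --1--> q2
q2 --0--> q1
q1 --1--> q2
q2 --0--> q1
q1 --2--> q1
q1 --0--> q5
q5 --0--> q5
q5 --0--> q5
q5 --0--> q5
q5 --2--> q1

q1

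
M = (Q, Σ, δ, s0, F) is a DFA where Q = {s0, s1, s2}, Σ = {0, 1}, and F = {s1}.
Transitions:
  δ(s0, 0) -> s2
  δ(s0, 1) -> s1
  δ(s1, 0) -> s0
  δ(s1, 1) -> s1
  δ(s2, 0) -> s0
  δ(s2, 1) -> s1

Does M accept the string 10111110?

rejected

s0 --1--> s1
s1 --0--> s0
s0 --1--> s1
s1 --1--> s1
s1 --1--> s1
s1 --1--> s1
s1 --1--> s1
s1 --0--> s0
End in state s0, which is not an accepting state.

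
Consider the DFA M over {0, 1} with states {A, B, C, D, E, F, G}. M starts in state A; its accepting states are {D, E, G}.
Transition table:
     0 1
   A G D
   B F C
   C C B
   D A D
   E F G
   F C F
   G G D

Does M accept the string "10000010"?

rejected

A --1--> D
D --0--> A
A --0--> G
G --0--> G
G --0--> G
G --0--> G
G --1--> D
D --0--> A
End in state A, which is not an accepting state.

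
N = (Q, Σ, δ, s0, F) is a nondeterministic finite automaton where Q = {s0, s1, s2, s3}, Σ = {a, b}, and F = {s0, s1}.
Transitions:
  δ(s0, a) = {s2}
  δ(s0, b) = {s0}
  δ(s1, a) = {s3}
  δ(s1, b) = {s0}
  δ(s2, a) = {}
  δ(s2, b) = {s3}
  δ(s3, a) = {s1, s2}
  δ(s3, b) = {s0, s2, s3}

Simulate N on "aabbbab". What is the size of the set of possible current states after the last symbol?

Start: {s0}
read a: {s2}
read a: {}
The reachable set is empty and stays empty for the remaining 5 symbols.
Final reachable set {} has 0 states.

0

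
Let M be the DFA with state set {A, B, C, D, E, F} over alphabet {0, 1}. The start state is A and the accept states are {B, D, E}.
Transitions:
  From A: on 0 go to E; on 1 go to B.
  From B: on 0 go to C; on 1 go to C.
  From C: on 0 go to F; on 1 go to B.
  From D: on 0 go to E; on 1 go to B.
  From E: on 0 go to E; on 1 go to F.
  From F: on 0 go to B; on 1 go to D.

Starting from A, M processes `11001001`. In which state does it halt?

C

A --1--> B
B --1--> C
C --0--> F
F --0--> B
B --1--> C
C --0--> F
F --0--> B
B --1--> C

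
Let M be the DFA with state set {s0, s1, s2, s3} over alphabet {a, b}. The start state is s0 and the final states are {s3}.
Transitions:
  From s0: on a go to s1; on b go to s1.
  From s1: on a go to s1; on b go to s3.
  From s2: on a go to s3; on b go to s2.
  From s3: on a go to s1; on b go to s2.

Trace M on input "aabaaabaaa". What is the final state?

s0 --a--> s1
s1 --a--> s1
s1 --b--> s3
s3 --a--> s1
s1 --a--> s1
s1 --a--> s1
s1 --b--> s3
s3 --a--> s1
s1 --a--> s1
s1 --a--> s1

s1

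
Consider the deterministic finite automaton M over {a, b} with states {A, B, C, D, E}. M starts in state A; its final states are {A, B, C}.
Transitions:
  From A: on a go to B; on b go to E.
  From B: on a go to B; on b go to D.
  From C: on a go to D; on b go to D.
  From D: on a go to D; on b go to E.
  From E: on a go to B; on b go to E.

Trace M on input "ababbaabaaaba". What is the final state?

A --a--> B
B --b--> D
D --a--> D
D --b--> E
E --b--> E
E --a--> B
B --a--> B
B --b--> D
D --a--> D
D --a--> D
D --a--> D
D --b--> E
E --a--> B

B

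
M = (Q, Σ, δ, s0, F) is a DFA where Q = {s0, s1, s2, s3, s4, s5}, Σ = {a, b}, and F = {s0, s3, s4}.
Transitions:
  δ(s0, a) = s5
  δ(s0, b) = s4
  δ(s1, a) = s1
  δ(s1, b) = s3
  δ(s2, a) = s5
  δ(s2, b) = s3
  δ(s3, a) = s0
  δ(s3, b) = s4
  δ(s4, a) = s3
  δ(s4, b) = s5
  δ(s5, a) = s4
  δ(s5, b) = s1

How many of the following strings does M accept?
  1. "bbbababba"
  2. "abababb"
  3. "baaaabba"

"bbbababba": accepted
"abababb": rejected
"baaaabba": rejected

1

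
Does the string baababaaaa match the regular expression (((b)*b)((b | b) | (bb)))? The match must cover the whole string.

no

No split of baababaaaa into u·v has ((b)*b) matching u and ((b|b)|(bb)) matching v.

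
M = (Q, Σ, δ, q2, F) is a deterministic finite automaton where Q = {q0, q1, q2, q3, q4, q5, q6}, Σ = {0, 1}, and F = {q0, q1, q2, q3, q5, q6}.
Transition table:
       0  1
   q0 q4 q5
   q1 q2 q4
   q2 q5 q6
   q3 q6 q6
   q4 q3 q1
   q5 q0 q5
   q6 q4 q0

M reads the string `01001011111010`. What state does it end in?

q0

q2 --0--> q5
q5 --1--> q5
q5 --0--> q0
q0 --0--> q4
q4 --1--> q1
q1 --0--> q2
q2 --1--> q6
q6 --1--> q0
q0 --1--> q5
q5 --1--> q5
q5 --1--> q5
q5 --0--> q0
q0 --1--> q5
q5 --0--> q0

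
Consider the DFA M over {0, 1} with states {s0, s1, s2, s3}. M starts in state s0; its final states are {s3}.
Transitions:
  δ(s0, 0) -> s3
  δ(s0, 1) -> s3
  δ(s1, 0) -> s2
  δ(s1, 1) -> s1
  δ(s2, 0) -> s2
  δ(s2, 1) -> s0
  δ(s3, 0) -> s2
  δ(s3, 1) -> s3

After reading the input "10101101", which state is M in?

s0 --1--> s3
s3 --0--> s2
s2 --1--> s0
s0 --0--> s3
s3 --1--> s3
s3 --1--> s3
s3 --0--> s2
s2 --1--> s0

s0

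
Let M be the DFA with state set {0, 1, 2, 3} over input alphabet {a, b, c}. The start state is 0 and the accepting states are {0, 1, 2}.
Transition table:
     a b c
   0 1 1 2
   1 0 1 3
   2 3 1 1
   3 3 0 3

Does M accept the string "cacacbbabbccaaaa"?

rejected

0 --c--> 2
2 --a--> 3
3 --c--> 3
3 --a--> 3
3 --c--> 3
3 --b--> 0
0 --b--> 1
1 --a--> 0
0 --b--> 1
1 --b--> 1
1 --c--> 3
3 --c--> 3
3 --a--> 3
3 --a--> 3
3 --a--> 3
3 --a--> 3
End in state 3, which is not an accepting state.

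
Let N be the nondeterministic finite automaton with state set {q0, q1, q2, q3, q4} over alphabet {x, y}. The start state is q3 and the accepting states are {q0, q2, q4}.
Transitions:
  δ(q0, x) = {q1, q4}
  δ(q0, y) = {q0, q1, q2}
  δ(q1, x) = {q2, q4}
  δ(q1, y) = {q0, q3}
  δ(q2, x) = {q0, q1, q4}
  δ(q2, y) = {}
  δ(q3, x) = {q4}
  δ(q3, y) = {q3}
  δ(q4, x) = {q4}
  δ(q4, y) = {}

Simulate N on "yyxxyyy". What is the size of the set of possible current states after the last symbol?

0

Start: {q3}
read y: {q3}
read y: {q3}
read x: {q4}
read x: {q4}
read y: {}
The reachable set is empty and stays empty for the remaining 2 symbols.
Final reachable set {} has 0 states.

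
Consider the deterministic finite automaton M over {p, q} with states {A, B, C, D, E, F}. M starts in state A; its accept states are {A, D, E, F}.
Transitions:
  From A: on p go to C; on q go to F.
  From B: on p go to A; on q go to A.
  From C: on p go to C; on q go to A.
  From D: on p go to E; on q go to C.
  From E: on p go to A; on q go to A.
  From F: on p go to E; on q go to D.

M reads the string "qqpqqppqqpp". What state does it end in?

A --q--> F
F --q--> D
D --p--> E
E --q--> A
A --q--> F
F --p--> E
E --p--> A
A --q--> F
F --q--> D
D --p--> E
E --p--> A

A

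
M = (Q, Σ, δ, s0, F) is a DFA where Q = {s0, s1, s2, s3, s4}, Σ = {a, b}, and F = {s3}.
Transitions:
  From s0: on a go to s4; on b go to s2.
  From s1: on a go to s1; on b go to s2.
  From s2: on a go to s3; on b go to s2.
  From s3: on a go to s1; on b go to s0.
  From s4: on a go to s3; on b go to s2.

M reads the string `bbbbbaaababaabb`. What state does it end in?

s2

s0 --b--> s2
s2 --b--> s2
s2 --b--> s2
s2 --b--> s2
s2 --b--> s2
s2 --a--> s3
s3 --a--> s1
s1 --a--> s1
s1 --b--> s2
s2 --a--> s3
s3 --b--> s0
s0 --a--> s4
s4 --a--> s3
s3 --b--> s0
s0 --b--> s2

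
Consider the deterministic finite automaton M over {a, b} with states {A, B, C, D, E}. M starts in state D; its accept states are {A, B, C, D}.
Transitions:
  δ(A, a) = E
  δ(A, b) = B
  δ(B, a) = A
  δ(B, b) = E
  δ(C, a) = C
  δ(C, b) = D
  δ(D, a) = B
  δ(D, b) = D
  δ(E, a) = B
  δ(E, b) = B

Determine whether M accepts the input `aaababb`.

D --a--> B
B --a--> A
A --a--> E
E --b--> B
B --a--> A
A --b--> B
B --b--> E
End in state E, which is not an accepting state.

rejected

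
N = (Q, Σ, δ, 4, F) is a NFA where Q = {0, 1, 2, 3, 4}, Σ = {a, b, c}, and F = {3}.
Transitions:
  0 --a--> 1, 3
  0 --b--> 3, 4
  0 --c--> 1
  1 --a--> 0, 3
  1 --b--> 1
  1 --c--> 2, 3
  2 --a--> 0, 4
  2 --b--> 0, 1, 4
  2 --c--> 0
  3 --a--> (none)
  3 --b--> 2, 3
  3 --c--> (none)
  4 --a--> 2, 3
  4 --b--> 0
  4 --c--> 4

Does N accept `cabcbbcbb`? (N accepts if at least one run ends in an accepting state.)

accepted

Start: {4}
read c: {4}
read a: {2, 3}
read b: {0, 1, 2, 3, 4}
read c: {0, 1, 2, 3, 4}
read b: {0, 1, 2, 3, 4}
read b: {0, 1, 2, 3, 4}
read c: {0, 1, 2, 3, 4}
read b: {0, 1, 2, 3, 4}
read b: {0, 1, 2, 3, 4}
Reachable ∩ accepting = {3} — nonempty.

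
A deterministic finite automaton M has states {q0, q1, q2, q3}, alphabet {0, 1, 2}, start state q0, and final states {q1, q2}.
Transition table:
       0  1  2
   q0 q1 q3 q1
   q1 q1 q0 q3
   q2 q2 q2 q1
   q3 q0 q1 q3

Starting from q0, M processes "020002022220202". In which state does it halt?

q3

q0 --0--> q1
q1 --2--> q3
q3 --0--> q0
q0 --0--> q1
q1 --0--> q1
q1 --2--> q3
q3 --0--> q0
q0 --2--> q1
q1 --2--> q3
q3 --2--> q3
q3 --2--> q3
q3 --0--> q0
q0 --2--> q1
q1 --0--> q1
q1 --2--> q3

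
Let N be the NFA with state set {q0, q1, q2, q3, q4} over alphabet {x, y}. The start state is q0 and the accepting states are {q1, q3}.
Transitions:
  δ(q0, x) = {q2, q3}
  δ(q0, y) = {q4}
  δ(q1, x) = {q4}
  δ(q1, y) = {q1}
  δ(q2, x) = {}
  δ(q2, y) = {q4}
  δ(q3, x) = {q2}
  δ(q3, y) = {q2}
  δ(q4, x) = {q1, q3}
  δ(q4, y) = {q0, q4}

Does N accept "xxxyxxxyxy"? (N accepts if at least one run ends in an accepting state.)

rejected

Start: {q0}
read x: {q2, q3}
read x: {q2}
read x: {}
The reachable set is empty and stays empty for the remaining 7 symbols.
Reachable ∩ accepting = {} — empty.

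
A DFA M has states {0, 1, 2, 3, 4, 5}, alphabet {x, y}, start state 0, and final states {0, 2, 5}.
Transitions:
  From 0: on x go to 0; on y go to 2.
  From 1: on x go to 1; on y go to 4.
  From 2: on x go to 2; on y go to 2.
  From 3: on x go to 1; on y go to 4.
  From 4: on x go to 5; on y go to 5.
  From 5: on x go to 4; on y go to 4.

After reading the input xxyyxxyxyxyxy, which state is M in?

2

0 --x--> 0
0 --x--> 0
0 --y--> 2
2 --y--> 2
2 --x--> 2
2 --x--> 2
2 --y--> 2
2 --x--> 2
2 --y--> 2
2 --x--> 2
2 --y--> 2
2 --x--> 2
2 --y--> 2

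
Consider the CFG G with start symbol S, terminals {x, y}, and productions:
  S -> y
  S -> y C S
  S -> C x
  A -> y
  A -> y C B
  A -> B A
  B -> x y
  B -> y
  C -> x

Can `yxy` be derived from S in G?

yes

S ⇒ yCS ⇒ yxS ⇒ yxy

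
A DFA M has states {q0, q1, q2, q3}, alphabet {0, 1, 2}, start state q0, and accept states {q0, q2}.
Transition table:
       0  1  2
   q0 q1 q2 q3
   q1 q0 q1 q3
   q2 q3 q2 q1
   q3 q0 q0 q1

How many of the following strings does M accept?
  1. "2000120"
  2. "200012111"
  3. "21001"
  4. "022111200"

2

"2000120": accepted
"200012111": rejected
"21001": accepted
"022111200": rejected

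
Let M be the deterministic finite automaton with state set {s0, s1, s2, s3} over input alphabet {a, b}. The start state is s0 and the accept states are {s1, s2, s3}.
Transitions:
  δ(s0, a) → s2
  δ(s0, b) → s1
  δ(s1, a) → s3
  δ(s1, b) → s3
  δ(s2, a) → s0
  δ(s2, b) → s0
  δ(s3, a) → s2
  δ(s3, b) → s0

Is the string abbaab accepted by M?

rejected

s0 --a--> s2
s2 --b--> s0
s0 --b--> s1
s1 --a--> s3
s3 --a--> s2
s2 --b--> s0
End in state s0, which is not an accepting state.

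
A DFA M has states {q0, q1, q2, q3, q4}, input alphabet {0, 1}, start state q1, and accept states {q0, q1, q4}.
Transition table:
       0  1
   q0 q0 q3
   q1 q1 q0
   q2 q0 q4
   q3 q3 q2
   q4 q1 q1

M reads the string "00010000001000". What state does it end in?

q1 --0--> q1
q1 --0--> q1
q1 --0--> q1
q1 --1--> q0
q0 --0--> q0
q0 --0--> q0
q0 --0--> q0
q0 --0--> q0
q0 --0--> q0
q0 --0--> q0
q0 --1--> q3
q3 --0--> q3
q3 --0--> q3
q3 --0--> q3

q3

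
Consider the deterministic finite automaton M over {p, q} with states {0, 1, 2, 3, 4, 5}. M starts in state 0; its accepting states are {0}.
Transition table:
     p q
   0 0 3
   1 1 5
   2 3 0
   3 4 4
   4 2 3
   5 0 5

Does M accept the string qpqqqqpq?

0 --q--> 3
3 --p--> 4
4 --q--> 3
3 --q--> 4
4 --q--> 3
3 --q--> 4
4 --p--> 2
2 --q--> 0
End in state 0, which is an accepting state.

accepted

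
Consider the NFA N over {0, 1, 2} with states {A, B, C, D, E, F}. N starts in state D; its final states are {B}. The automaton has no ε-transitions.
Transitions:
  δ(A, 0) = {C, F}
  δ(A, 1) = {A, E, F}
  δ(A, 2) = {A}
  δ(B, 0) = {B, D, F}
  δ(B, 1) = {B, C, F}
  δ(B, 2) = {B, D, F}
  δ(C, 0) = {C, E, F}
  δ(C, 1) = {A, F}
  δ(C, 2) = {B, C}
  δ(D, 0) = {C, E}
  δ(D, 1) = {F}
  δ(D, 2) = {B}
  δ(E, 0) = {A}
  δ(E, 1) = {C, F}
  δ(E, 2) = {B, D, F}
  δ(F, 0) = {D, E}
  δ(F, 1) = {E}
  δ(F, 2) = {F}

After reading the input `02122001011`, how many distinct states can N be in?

Start: {D}
read 0: {C, E}
read 2: {B, C, D, F}
read 1: {A, B, C, E, F}
read 2: {A, B, C, D, F}
read 2: {A, B, C, D, F}
read 0: {B, C, D, E, F}
read 0: {A, B, C, D, E, F}
read 1: {A, B, C, E, F}
read 0: {A, B, C, D, E, F}
read 1: {A, B, C, E, F}
read 1: {A, B, C, E, F}
Final reachable set {A, B, C, E, F} has 5 states.

5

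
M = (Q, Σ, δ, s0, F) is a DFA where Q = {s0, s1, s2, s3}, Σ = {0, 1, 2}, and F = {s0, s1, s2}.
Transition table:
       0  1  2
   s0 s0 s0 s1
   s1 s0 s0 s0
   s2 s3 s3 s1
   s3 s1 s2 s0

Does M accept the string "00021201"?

accepted

s0 --0--> s0
s0 --0--> s0
s0 --0--> s0
s0 --2--> s1
s1 --1--> s0
s0 --2--> s1
s1 --0--> s0
s0 --1--> s0
End in state s0, which is an accepting state.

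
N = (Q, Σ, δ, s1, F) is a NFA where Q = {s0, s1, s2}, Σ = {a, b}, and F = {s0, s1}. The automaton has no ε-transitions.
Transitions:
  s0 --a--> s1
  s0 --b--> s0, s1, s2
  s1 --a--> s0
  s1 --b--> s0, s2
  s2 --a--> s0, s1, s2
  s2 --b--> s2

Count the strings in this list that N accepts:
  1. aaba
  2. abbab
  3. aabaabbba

3

aaba: accepted
abbab: accepted
aabaabbba: accepted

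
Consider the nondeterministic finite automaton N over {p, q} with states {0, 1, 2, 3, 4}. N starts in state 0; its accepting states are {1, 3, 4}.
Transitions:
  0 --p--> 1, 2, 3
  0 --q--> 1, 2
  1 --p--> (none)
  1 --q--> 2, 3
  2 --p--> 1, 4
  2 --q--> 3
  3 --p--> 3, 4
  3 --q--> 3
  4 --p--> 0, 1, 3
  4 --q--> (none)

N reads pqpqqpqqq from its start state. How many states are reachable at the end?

Start: {0}
read p: {1, 2, 3}
read q: {2, 3}
read p: {1, 3, 4}
read q: {2, 3}
read q: {3}
read p: {3, 4}
read q: {3}
read q: {3}
read q: {3}
Final reachable set {3} has 1 state.

1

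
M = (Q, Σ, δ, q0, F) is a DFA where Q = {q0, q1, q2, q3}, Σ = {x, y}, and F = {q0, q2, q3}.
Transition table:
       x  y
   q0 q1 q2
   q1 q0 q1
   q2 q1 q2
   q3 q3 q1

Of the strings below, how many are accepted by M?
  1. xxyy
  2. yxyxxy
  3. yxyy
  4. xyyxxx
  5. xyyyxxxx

xxyy: accepted
yxyxxy: rejected
yxyy: rejected
xyyxxx: accepted
xyyyxxxx: rejected

2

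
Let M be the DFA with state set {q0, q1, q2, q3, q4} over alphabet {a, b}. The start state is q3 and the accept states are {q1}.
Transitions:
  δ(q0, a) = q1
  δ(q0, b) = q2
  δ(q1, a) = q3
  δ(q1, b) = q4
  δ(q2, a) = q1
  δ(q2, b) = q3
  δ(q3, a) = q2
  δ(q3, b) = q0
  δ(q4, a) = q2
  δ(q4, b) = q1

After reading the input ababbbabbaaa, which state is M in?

q1

q3 --a--> q2
q2 --b--> q3
q3 --a--> q2
q2 --b--> q3
q3 --b--> q0
q0 --b--> q2
q2 --a--> q1
q1 --b--> q4
q4 --b--> q1
q1 --a--> q3
q3 --a--> q2
q2 --a--> q1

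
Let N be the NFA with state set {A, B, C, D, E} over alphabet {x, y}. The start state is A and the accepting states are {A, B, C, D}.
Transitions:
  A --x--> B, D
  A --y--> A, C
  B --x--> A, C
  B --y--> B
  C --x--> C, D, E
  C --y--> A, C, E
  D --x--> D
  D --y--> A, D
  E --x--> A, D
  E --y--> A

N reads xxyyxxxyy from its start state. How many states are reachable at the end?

Start: {A}
read x: {B, D}
read x: {A, C, D}
read y: {A, C, D, E}
read y: {A, C, D, E}
read x: {A, B, C, D, E}
read x: {A, B, C, D, E}
read x: {A, B, C, D, E}
read y: {A, B, C, D, E}
read y: {A, B, C, D, E}
Final reachable set {A, B, C, D, E} has 5 states.

5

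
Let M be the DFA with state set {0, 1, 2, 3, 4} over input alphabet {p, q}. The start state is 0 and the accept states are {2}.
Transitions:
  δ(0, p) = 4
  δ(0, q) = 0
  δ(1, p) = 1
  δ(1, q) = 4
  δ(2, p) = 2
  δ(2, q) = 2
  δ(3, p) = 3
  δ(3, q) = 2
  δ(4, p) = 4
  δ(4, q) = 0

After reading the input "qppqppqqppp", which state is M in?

0 --q--> 0
0 --p--> 4
4 --p--> 4
4 --q--> 0
0 --p--> 4
4 --p--> 4
4 --q--> 0
0 --q--> 0
0 --p--> 4
4 --p--> 4
4 --p--> 4

4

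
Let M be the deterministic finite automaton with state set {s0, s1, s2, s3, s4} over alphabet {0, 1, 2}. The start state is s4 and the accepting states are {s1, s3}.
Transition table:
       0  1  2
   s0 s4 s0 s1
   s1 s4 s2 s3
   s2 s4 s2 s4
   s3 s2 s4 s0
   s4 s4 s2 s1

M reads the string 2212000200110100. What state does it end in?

s4 --2--> s1
s1 --2--> s3
s3 --1--> s4
s4 --2--> s1
s1 --0--> s4
s4 --0--> s4
s4 --0--> s4
s4 --2--> s1
s1 --0--> s4
s4 --0--> s4
s4 --1--> s2
s2 --1--> s2
s2 --0--> s4
s4 --1--> s2
s2 --0--> s4
s4 --0--> s4

s4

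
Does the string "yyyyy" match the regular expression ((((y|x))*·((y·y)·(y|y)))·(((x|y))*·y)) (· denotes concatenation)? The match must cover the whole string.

yes

Split as yyy·yy: (((y|x))*·((y·y)·(y|y))) matches yyy and (((x|y))*·y) matches yy.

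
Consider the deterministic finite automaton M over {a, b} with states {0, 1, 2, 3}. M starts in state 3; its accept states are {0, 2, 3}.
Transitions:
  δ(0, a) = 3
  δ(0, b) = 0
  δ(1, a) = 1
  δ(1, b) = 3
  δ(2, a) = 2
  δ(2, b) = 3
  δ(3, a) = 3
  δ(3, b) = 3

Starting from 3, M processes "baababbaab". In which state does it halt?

3 --b--> 3
3 --a--> 3
3 --a--> 3
3 --b--> 3
3 --a--> 3
3 --b--> 3
3 --b--> 3
3 --a--> 3
3 --a--> 3
3 --b--> 3

3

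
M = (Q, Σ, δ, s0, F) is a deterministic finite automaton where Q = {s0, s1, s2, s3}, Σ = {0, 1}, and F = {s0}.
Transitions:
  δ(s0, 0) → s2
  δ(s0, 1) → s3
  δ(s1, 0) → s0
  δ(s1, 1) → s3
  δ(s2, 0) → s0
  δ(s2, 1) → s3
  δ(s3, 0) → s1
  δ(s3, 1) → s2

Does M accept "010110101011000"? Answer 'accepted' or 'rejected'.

s0 --0--> s2
s2 --1--> s3
s3 --0--> s1
s1 --1--> s3
s3 --1--> s2
s2 --0--> s0
s0 --1--> s3
s3 --0--> s1
s1 --1--> s3
s3 --0--> s1
s1 --1--> s3
s3 --1--> s2
s2 --0--> s0
s0 --0--> s2
s2 --0--> s0
End in state s0, which is an accepting state.

accepted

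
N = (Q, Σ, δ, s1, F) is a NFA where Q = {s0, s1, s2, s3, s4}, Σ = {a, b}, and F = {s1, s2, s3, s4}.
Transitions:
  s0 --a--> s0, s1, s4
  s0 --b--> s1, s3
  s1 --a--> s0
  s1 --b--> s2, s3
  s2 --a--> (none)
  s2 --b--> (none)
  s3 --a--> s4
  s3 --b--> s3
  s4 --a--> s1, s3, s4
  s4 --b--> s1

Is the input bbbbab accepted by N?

accepted

Start: {s1}
read b: {s2, s3}
read b: {s3}
read b: {s3}
read b: {s3}
read a: {s4}
read b: {s1}
Reachable ∩ accepting = {s1} — nonempty.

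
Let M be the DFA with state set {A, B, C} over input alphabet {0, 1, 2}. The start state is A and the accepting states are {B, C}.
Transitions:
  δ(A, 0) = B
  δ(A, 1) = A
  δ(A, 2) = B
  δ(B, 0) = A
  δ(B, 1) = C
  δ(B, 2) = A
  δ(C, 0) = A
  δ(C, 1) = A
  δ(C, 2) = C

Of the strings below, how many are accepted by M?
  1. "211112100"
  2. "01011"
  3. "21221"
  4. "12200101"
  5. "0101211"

2

"211112100": accepted
"01011": rejected
"21221": rejected
"12200101": accepted
"0101211": rejected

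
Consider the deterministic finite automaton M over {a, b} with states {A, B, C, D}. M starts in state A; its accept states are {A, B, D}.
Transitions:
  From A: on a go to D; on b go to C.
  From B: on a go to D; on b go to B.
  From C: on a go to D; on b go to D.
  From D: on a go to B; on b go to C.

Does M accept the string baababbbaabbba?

accepted

A --b--> C
C --a--> D
D --a--> B
B --b--> B
B --a--> D
D --b--> C
C --b--> D
D --b--> C
C --a--> D
D --a--> B
B --b--> B
B --b--> B
B --b--> B
B --a--> D
End in state D, which is an accepting state.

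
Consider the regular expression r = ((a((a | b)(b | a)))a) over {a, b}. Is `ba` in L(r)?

no

No split of ba into u·v has (a((a|b)(b|a))) matching u and a matching v.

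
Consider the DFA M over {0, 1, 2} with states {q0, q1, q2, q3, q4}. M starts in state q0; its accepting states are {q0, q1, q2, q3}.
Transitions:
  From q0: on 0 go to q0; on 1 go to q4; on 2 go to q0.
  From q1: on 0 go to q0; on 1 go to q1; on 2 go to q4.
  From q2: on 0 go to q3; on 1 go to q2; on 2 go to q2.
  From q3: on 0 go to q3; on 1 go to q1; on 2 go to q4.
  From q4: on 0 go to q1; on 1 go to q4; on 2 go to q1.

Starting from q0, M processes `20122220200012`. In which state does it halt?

q0 --2--> q0
q0 --0--> q0
q0 --1--> q4
q4 --2--> q1
q1 --2--> q4
q4 --2--> q1
q1 --2--> q4
q4 --0--> q1
q1 --2--> q4
q4 --0--> q1
q1 --0--> q0
q0 --0--> q0
q0 --1--> q4
q4 --2--> q1

q1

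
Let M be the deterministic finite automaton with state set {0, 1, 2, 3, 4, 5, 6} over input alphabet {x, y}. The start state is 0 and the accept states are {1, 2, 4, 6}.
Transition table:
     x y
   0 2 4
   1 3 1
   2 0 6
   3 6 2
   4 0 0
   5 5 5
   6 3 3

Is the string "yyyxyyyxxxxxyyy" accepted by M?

accepted

0 --y--> 4
4 --y--> 0
0 --y--> 4
4 --x--> 0
0 --y--> 4
4 --y--> 0
0 --y--> 4
4 --x--> 0
0 --x--> 2
2 --x--> 0
0 --x--> 2
2 --x--> 0
0 --y--> 4
4 --y--> 0
0 --y--> 4
End in state 4, which is an accepting state.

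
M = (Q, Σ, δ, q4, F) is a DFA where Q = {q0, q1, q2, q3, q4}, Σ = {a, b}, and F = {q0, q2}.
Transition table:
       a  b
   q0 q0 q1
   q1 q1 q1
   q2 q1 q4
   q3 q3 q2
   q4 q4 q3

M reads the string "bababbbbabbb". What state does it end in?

q1

q4 --b--> q3
q3 --a--> q3
q3 --b--> q2
q2 --a--> q1
q1 --b--> q1
q1 --b--> q1
q1 --b--> q1
q1 --b--> q1
q1 --a--> q1
q1 --b--> q1
q1 --b--> q1
q1 --b--> q1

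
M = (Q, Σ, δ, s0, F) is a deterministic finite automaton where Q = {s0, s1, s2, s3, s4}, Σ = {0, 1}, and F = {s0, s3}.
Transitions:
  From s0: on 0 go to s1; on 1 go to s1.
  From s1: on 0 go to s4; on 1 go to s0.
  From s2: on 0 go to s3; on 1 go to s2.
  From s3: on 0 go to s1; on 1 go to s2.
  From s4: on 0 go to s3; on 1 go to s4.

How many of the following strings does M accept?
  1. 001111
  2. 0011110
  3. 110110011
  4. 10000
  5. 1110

1

001111: rejected
0011110: accepted
110110011: rejected
10000: rejected
1110: rejected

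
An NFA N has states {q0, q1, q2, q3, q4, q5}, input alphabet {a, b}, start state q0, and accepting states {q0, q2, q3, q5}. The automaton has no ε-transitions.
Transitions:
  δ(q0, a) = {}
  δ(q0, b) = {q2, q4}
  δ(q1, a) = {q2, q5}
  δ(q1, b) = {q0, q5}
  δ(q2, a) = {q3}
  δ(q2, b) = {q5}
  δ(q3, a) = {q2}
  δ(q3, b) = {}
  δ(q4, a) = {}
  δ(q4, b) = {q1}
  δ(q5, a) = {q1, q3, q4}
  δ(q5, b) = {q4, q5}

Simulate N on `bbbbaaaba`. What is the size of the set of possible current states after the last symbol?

Start: {q0}
read b: {q2, q4}
read b: {q1, q5}
read b: {q0, q4, q5}
read b: {q1, q2, q4, q5}
read a: {q1, q2, q3, q4, q5}
read a: {q1, q2, q3, q4, q5}
read a: {q1, q2, q3, q4, q5}
read b: {q0, q1, q4, q5}
read a: {q1, q2, q3, q4, q5}
Final reachable set {q1, q2, q3, q4, q5} has 5 states.

5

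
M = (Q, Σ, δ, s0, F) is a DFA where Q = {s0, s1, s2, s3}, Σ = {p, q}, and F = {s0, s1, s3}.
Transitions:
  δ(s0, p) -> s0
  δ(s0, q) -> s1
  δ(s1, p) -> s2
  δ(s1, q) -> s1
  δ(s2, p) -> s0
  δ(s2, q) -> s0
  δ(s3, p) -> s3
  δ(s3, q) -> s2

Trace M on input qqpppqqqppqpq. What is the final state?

s0 --q--> s1
s1 --q--> s1
s1 --p--> s2
s2 --p--> s0
s0 --p--> s0
s0 --q--> s1
s1 --q--> s1
s1 --q--> s1
s1 --p--> s2
s2 --p--> s0
s0 --q--> s1
s1 --p--> s2
s2 --q--> s0

s0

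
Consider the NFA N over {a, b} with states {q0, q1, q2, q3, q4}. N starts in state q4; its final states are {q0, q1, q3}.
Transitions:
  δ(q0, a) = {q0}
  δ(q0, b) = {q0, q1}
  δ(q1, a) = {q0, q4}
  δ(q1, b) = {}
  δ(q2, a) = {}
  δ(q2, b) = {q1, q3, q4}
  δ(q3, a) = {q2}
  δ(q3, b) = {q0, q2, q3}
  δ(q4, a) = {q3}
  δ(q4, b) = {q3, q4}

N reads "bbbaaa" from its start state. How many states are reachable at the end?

2

Start: {q4}
read b: {q3, q4}
read b: {q0, q2, q3, q4}
read b: {q0, q1, q2, q3, q4}
read a: {q0, q2, q3, q4}
read a: {q0, q2, q3}
read a: {q0, q2}
Final reachable set {q0, q2} has 2 states.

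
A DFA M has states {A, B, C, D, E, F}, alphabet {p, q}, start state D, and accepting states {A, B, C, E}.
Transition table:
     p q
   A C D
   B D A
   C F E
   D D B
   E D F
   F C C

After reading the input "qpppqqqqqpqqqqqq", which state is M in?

D --q--> B
B --p--> D
D --p--> D
D --p--> D
D --q--> B
B --q--> A
A --q--> D
D --q--> B
B --q--> A
A --p--> C
C --q--> E
E --q--> F
F --q--> C
C --q--> E
E --q--> F
F --q--> C

C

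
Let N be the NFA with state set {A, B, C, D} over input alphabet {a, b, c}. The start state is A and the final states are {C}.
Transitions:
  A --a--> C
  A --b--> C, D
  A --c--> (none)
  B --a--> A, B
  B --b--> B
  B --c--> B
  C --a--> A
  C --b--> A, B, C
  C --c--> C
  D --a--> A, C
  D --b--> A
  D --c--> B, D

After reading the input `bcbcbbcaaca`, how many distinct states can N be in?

Start: {A}
read b: {C, D}
read c: {B, C, D}
read b: {A, B, C}
read c: {B, C}
read b: {A, B, C}
read b: {A, B, C, D}
read c: {B, C, D}
read a: {A, B, C}
read a: {A, B, C}
read c: {B, C}
read a: {A, B}
Final reachable set {A, B} has 2 states.

2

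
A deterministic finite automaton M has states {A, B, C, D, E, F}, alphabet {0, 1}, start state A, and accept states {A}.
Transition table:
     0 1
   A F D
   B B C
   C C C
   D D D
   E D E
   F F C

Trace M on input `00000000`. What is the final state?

A --0--> F
F --0--> F
F --0--> F
F --0--> F
F --0--> F
F --0--> F
F --0--> F
F --0--> F

F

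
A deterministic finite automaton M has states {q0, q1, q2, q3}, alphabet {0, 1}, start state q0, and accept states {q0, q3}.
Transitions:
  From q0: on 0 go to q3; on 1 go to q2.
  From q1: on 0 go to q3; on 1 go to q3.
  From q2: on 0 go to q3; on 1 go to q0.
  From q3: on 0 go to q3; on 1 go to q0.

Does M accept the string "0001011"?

rejected

q0 --0--> q3
q3 --0--> q3
q3 --0--> q3
q3 --1--> q0
q0 --0--> q3
q3 --1--> q0
q0 --1--> q2
End in state q2, which is not an accepting state.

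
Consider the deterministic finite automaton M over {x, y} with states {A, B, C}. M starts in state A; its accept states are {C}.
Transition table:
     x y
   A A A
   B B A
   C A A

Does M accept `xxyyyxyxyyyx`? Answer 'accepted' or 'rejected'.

rejected

A --x--> A
A --x--> A
A --y--> A
A --y--> A
A --y--> A
A --x--> A
A --y--> A
A --x--> A
A --y--> A
A --y--> A
A --y--> A
A --x--> A
End in state A, which is not an accepting state.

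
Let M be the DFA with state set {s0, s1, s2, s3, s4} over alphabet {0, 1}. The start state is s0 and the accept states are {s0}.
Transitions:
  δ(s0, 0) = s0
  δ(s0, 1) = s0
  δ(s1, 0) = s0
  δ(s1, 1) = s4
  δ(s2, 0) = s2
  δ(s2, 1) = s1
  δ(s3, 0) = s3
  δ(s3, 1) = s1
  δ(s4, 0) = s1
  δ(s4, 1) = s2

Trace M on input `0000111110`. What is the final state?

s0 --0--> s0
s0 --0--> s0
s0 --0--> s0
s0 --0--> s0
s0 --1--> s0
s0 --1--> s0
s0 --1--> s0
s0 --1--> s0
s0 --1--> s0
s0 --0--> s0

s0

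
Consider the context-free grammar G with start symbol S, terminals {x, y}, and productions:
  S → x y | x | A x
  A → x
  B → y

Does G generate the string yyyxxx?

no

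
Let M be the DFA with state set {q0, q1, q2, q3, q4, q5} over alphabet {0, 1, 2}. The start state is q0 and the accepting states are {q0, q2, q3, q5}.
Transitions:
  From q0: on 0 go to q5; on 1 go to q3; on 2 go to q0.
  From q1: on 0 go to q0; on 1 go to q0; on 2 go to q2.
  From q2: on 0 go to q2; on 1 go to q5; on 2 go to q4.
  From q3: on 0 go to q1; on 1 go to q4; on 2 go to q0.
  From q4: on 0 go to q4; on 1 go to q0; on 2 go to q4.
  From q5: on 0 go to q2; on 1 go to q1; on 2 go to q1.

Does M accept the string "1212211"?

rejected

q0 --1--> q3
q3 --2--> q0
q0 --1--> q3
q3 --2--> q0
q0 --2--> q0
q0 --1--> q3
q3 --1--> q4
End in state q4, which is not an accepting state.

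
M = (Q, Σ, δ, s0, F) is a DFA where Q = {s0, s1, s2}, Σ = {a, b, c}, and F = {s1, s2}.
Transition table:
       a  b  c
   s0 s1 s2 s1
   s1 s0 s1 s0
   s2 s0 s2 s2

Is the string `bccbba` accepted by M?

s0 --b--> s2
s2 --c--> s2
s2 --c--> s2
s2 --b--> s2
s2 --b--> s2
s2 --a--> s0
End in state s0, which is not an accepting state.

rejected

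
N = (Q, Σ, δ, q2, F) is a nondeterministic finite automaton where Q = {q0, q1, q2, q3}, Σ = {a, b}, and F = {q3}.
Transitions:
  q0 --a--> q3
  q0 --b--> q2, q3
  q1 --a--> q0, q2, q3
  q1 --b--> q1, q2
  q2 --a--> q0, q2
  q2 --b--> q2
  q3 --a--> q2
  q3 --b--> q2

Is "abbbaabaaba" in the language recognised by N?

rejected

Start: {q2}
read a: {q0, q2}
read b: {q2, q3}
read b: {q2}
read b: {q2}
read a: {q0, q2}
read a: {q0, q2, q3}
read b: {q2, q3}
read a: {q0, q2}
read a: {q0, q2, q3}
read b: {q2, q3}
read a: {q0, q2}
Reachable ∩ accepting = {} — empty.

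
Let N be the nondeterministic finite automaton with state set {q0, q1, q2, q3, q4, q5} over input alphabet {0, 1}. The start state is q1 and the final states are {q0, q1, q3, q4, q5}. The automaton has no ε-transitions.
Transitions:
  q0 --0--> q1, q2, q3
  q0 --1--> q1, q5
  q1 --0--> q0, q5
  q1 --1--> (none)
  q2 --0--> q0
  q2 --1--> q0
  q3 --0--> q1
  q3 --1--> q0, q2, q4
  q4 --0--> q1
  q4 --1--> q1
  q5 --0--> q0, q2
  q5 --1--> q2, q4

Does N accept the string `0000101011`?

accepted

Start: {q1}
read 0: {q0, q5}
read 0: {q0, q1, q2, q3}
read 0: {q0, q1, q2, q3, q5}
read 0: {q0, q1, q2, q3, q5}
read 1: {q0, q1, q2, q4, q5}
read 0: {q0, q1, q2, q3, q5}
read 1: {q0, q1, q2, q4, q5}
read 0: {q0, q1, q2, q3, q5}
read 1: {q0, q1, q2, q4, q5}
read 1: {q0, q1, q2, q4, q5}
Reachable ∩ accepting = {q0, q1, q4, q5} — nonempty.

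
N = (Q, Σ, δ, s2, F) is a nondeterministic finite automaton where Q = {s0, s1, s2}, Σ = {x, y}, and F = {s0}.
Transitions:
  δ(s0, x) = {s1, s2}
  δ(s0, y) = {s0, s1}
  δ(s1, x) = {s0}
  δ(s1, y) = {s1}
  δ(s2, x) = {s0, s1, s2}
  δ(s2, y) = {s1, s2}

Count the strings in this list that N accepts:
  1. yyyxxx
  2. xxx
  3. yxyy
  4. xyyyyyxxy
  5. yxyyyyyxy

5

yyyxxx: accepted
xxx: accepted
yxyy: accepted
xyyyyyxxy: accepted
yxyyyyyxy: accepted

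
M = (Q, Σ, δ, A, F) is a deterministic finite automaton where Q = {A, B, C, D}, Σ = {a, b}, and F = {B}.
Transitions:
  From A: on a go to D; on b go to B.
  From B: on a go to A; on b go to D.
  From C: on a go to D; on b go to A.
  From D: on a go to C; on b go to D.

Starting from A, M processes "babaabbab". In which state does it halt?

A --b--> B
B --a--> A
A --b--> B
B --a--> A
A --a--> D
D --b--> D
D --b--> D
D --a--> C
C --b--> A

A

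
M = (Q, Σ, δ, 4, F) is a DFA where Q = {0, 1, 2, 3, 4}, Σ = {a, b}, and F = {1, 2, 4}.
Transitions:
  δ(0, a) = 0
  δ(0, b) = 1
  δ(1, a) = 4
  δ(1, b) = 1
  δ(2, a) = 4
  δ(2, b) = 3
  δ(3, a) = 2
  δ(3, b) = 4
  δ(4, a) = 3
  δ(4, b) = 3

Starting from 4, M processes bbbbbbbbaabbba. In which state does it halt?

2

4 --b--> 3
3 --b--> 4
4 --b--> 3
3 --b--> 4
4 --b--> 3
3 --b--> 4
4 --b--> 3
3 --b--> 4
4 --a--> 3
3 --a--> 2
2 --b--> 3
3 --b--> 4
4 --b--> 3
3 --a--> 2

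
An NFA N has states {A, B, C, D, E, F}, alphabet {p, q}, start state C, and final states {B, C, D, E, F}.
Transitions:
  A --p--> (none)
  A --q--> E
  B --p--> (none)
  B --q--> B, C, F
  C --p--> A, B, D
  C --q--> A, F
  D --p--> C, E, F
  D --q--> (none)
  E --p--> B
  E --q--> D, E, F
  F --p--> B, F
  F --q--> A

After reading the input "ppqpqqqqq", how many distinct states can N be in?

Start: {C}
read p: {A, B, D}
read p: {C, E, F}
read q: {A, D, E, F}
read p: {B, C, E, F}
read q: {A, B, C, D, E, F}
read q: {A, B, C, D, E, F}
read q: {A, B, C, D, E, F}
read q: {A, B, C, D, E, F}
read q: {A, B, C, D, E, F}
Final reachable set {A, B, C, D, E, F} has 6 states.

6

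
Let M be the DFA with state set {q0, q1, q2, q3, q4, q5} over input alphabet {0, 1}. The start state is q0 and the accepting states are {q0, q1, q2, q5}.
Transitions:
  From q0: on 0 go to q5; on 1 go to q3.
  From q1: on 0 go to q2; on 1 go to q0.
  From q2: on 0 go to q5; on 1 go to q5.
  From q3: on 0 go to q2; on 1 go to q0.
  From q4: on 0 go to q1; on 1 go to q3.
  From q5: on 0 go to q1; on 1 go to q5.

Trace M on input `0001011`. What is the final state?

q0 --0--> q5
q5 --0--> q1
q1 --0--> q2
q2 --1--> q5
q5 --0--> q1
q1 --1--> q0
q0 --1--> q3

q3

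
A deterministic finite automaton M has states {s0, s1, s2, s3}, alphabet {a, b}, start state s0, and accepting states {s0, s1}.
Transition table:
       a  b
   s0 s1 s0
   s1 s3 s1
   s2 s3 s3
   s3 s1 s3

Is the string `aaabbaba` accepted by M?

s0 --a--> s1
s1 --a--> s3
s3 --a--> s1
s1 --b--> s1
s1 --b--> s1
s1 --a--> s3
s3 --b--> s3
s3 --a--> s1
End in state s1, which is an accepting state.

accepted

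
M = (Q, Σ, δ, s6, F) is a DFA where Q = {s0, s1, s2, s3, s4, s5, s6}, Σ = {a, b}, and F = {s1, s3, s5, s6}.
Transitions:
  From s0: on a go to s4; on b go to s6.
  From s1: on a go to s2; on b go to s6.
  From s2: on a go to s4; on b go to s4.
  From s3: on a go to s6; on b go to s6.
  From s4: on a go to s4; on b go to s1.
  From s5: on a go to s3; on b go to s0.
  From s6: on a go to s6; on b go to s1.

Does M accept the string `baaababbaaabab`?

s6 --b--> s1
s1 --a--> s2
s2 --a--> s4
s4 --a--> s4
s4 --b--> s1
s1 --a--> s2
s2 --b--> s4
s4 --b--> s1
s1 --a--> s2
s2 --a--> s4
s4 --a--> s4
s4 --b--> s1
s1 --a--> s2
s2 --b--> s4
End in state s4, which is not an accepting state.

rejected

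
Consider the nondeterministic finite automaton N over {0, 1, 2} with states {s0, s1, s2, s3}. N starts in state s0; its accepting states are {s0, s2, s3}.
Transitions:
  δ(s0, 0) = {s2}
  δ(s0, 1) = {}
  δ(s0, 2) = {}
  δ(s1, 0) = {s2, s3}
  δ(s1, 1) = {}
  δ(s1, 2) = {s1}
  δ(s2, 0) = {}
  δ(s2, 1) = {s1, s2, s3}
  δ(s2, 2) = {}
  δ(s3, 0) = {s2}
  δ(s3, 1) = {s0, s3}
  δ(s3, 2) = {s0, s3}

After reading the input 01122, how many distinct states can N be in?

Start: {s0}
read 0: {s2}
read 1: {s1, s2, s3}
read 1: {s0, s1, s2, s3}
read 2: {s0, s1, s3}
read 2: {s0, s1, s3}
Final reachable set {s0, s1, s3} has 3 states.

3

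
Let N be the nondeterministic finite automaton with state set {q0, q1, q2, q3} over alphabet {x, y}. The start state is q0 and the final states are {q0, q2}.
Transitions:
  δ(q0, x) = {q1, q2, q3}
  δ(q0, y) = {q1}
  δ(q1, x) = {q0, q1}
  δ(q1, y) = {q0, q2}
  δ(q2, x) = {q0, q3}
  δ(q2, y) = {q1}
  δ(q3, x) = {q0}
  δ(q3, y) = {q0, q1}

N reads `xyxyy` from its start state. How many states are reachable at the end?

3

Start: {q0}
read x: {q1, q2, q3}
read y: {q0, q1, q2}
read x: {q0, q1, q2, q3}
read y: {q0, q1, q2}
read y: {q0, q1, q2}
Final reachable set {q0, q1, q2} has 3 states.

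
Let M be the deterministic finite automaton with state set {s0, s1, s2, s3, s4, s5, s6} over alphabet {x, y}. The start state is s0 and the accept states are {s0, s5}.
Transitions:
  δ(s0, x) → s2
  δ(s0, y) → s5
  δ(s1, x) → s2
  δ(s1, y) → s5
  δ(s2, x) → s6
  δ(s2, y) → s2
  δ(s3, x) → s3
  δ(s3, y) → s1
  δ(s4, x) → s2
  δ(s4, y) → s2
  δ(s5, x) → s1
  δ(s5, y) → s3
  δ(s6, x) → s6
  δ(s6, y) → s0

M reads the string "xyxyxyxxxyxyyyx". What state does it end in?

s0 --x--> s2
s2 --y--> s2
s2 --x--> s6
s6 --y--> s0
s0 --x--> s2
s2 --y--> s2
s2 --x--> s6
s6 --x--> s6
s6 --x--> s6
s6 --y--> s0
s0 --x--> s2
s2 --y--> s2
s2 --y--> s2
s2 --y--> s2
s2 --x--> s6

s6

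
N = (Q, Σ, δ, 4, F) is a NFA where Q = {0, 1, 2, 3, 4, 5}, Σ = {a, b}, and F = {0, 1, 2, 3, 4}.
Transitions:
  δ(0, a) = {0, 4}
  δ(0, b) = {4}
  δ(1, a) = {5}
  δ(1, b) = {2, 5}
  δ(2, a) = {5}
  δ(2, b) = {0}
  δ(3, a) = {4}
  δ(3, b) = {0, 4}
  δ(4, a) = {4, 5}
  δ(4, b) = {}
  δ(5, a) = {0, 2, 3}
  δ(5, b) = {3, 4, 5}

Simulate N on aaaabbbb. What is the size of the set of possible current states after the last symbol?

4

Start: {4}
read a: {4, 5}
read a: {0, 2, 3, 4, 5}
read a: {0, 2, 3, 4, 5}
read a: {0, 2, 3, 4, 5}
read b: {0, 3, 4, 5}
read b: {0, 3, 4, 5}
read b: {0, 3, 4, 5}
read b: {0, 3, 4, 5}
Final reachable set {0, 3, 4, 5} has 4 states.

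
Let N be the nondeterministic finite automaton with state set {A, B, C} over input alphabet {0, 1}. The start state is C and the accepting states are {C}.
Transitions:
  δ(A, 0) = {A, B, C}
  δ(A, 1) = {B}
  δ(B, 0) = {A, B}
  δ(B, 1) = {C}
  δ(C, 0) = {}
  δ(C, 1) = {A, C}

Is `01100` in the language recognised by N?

Start: {C}
read 0: {}
The reachable set is empty and stays empty for the remaining 4 symbols.
Reachable ∩ accepting = {} — empty.

rejected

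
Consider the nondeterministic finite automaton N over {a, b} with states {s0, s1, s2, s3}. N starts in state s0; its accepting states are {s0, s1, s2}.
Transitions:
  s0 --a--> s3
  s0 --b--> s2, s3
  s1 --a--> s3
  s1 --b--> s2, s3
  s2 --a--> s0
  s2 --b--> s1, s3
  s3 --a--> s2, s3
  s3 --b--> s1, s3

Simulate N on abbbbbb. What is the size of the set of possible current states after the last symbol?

Start: {s0}
read a: {s3}
read b: {s1, s3}
read b: {s1, s2, s3}
read b: {s1, s2, s3}
read b: {s1, s2, s3}
read b: {s1, s2, s3}
read b: {s1, s2, s3}
Final reachable set {s1, s2, s3} has 3 states.

3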